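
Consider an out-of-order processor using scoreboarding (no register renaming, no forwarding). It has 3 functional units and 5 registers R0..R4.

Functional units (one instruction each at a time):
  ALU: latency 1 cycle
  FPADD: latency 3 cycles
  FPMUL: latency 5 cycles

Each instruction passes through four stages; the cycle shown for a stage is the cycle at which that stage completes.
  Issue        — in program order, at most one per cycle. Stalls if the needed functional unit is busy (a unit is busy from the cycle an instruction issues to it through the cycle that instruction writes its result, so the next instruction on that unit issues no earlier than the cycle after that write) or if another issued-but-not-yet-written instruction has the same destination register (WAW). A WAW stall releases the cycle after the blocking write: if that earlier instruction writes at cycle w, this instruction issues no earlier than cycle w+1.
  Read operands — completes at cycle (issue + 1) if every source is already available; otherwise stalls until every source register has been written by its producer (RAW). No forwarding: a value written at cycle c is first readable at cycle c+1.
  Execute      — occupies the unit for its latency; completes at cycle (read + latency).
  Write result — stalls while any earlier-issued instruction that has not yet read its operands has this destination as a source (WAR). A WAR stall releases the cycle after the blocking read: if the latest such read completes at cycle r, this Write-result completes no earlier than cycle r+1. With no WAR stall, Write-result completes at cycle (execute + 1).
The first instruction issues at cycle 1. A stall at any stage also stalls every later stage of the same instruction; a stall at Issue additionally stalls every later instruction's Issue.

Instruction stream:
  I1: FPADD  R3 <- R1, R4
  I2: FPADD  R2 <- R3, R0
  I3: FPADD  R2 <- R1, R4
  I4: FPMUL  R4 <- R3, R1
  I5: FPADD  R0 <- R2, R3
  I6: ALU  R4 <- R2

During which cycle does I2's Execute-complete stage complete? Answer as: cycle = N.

cycle 1: I1 dispatched to FPADD
cycle 2: I1 operands ready
cycle 5: I1 complete
cycle 6: R3←I1
cycle 7: I2 dispatched to FPADD
cycle 8: I2 operands ready
cycle 11: I2 complete
cycle 12: R2←I2
cycle 13: I3 dispatched to FPADD
cycle 14: I3 operands ready; I4 dispatched to FPMUL
cycle 15: I4 operands ready
cycle 17: I3 complete
cycle 18: R2←I3
cycle 19: I5 dispatched to FPADD
cycle 20: I4 complete; I5 operands ready
cycle 21: R4←I4
cycle 22: I6 dispatched to ALU
cycle 23: I5 complete; I6 operands ready
cycle 24: R0←I5; I6 complete
cycle 25: R4←I6

cycle = 11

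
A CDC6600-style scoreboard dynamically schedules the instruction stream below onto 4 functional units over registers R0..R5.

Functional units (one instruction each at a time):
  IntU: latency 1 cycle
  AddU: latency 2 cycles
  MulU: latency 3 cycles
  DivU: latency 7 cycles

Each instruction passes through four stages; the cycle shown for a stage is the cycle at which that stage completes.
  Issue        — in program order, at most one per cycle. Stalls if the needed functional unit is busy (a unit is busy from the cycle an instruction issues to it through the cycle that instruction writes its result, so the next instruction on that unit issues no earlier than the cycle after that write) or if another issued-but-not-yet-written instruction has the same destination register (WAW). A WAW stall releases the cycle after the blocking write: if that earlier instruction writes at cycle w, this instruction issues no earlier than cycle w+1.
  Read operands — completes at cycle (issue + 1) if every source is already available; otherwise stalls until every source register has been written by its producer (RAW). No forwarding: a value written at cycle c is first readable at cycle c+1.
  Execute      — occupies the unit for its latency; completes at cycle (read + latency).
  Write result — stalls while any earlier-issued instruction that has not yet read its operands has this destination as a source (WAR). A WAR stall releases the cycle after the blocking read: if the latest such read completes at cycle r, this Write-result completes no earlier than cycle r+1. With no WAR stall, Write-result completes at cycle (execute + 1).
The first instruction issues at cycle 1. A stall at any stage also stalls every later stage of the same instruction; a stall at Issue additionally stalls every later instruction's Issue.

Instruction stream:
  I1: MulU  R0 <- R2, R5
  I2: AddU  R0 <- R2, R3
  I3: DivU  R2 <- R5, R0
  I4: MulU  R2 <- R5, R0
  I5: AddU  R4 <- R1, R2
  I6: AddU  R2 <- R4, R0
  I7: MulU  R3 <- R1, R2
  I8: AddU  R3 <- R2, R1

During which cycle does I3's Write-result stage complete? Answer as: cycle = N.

cycle = 20

I1: IS=1 RO=2 EX=5 WR=6
I2: IS=7 RO=8 EX=10 WR=11  [WAW R0: wait I1 write@6]
I3: IS=8 RO=12 EX=19 WR=20  [RAW R0: wait I2 write@11]
I4: IS=21 RO=22 EX=25 WR=26  [WAW R2: wait I3 write@20]
I5: IS=22 RO=27 EX=29 WR=30  [RAW R2: wait I4 write@26]
I6: IS=31 RO=32 EX=34 WR=35  [struct: AddU busy until I5 writes@30]
I7: IS=32 RO=36 EX=39 WR=40  [RAW R2: wait I6 write@35]
I8: IS=41 RO=42 EX=44 WR=45  [WAW R3: wait I7 write@40]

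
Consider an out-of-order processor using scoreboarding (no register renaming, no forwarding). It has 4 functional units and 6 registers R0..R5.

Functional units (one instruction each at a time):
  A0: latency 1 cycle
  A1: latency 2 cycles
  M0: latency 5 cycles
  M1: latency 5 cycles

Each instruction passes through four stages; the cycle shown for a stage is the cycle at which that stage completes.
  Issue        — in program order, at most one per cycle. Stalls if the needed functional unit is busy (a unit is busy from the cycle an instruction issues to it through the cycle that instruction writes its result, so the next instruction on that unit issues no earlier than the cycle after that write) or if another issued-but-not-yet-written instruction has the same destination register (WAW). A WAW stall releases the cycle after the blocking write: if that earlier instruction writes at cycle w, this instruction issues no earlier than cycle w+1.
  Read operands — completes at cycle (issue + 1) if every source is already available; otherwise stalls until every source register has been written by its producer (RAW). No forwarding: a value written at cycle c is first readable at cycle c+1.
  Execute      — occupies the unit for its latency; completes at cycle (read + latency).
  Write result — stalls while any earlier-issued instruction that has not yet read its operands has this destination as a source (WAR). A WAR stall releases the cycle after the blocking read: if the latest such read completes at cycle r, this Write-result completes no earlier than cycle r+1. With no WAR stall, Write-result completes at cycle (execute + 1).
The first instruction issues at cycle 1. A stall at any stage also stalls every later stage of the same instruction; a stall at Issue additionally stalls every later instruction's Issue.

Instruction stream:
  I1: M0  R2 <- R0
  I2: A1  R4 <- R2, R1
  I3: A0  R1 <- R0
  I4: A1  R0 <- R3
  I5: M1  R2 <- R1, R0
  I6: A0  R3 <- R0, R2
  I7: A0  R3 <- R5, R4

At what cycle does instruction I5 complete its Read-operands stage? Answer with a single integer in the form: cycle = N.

cycle = 18

cycle 1: issue I1 (M0)
cycle 2: I1 read-ops; issue I2 (A1)
cycle 3: issue I3 (A0)
cycle 4: I3 read-ops
cycle 5: I3 finished on A0
cycle 7: I1 finished on M0
cycle 8: I1→R2
cycle 9: I2 read-ops
cycle 10: I3→R1
cycle 11: I2 finished on A1
cycle 12: I2→R4
cycle 13: issue I4 (A1)
cycle 14: I4 read-ops; issue I5 (M1)
cycle 15: issue I6 (A0)
cycle 16: I4 finished on A1
cycle 17: I4→R0
cycle 18: I5 read-ops
cycle 23: I5 finished on M1
cycle 24: I5→R2
cycle 25: I6 read-ops
cycle 26: I6 finished on A0
cycle 27: I6→R3
cycle 28: issue I7 (A0)
cycle 29: I7 read-ops
cycle 30: I7 finished on A0
cycle 31: I7→R3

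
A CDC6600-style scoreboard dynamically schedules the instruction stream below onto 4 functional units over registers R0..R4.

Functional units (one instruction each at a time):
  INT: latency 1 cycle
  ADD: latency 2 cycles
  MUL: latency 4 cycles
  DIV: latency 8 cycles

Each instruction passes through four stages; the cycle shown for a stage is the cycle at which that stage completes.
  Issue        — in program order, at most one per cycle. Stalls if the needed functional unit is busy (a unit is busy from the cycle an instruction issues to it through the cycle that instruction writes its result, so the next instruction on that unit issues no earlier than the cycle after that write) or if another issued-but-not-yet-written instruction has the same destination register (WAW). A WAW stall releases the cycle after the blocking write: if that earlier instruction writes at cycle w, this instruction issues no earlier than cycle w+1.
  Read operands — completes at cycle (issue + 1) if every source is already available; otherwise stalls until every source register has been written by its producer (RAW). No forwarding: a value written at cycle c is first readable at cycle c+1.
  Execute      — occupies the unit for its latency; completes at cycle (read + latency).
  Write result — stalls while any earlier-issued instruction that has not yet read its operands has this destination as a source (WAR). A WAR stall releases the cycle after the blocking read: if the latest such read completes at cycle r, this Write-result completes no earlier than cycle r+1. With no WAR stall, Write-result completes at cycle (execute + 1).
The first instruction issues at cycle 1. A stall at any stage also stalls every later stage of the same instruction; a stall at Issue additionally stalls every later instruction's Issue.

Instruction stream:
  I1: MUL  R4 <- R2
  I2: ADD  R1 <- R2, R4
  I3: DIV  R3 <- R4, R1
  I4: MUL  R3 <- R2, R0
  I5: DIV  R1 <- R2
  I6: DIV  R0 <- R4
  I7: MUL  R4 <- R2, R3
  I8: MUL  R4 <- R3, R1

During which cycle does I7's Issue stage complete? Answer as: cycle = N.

cycle = 35

cycle 1: I1 issues→MUL
cycle 2: I1 reads, I2 issues→ADD
cycle 3: I3 issues→DIV
cycle 6: I1 exec-done
cycle 7: I1 writes R4
cycle 8: I2 reads
cycle 10: I2 exec-done
cycle 11: I2 writes R1
cycle 12: I3 reads
cycle 20: I3 exec-done
cycle 21: I3 writes R3
cycle 22: I4 issues→MUL
cycle 23: I4 reads, I5 issues→DIV
cycle 24: I5 reads
cycle 27: I4 exec-done
cycle 28: I4 writes R3
cycle 32: I5 exec-done
cycle 33: I5 writes R1
cycle 34: I6 issues→DIV
cycle 35: I6 reads, I7 issues→MUL
cycle 36: I7 reads
cycle 40: I7 exec-done
cycle 41: I7 writes R4
cycle 42: I8 issues→MUL
cycle 43: I6 exec-done, I8 reads
cycle 44: I6 writes R0
cycle 47: I8 exec-done
cycle 48: I8 writes R4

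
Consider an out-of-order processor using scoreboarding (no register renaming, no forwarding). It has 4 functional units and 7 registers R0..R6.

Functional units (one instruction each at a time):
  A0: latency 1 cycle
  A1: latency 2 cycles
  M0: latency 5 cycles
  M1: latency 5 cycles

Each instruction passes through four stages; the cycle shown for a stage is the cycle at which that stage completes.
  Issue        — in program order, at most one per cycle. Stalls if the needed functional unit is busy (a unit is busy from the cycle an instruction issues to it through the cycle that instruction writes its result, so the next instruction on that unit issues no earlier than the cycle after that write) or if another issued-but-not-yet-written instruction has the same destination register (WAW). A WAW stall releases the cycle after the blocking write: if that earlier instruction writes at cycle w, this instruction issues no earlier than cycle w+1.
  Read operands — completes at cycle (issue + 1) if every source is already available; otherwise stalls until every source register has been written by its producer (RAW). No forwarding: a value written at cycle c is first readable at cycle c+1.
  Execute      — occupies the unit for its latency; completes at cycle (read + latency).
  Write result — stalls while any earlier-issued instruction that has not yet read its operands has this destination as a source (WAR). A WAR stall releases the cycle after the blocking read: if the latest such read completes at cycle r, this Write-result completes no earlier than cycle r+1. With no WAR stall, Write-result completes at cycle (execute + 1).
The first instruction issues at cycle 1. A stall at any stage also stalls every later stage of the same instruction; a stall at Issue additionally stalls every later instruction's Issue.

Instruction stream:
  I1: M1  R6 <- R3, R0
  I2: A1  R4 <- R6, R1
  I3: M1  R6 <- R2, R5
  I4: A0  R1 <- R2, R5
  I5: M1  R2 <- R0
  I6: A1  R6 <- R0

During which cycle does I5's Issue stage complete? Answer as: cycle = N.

t=1  issue I1 (M1)
t=2  I1 read-ops, issue I2 (A1)
t=7  I1 finished on M1
t=8  I1→R6
t=9  I2 read-ops, issue I3 (M1)
t=10  I3 read-ops, issue I4 (A0)
t=11  I2 finished on A1, I4 read-ops
t=12  I2→R4, I4 finished on A0
t=13  I4→R1
t=15  I3 finished on M1
t=16  I3→R6
t=17  issue I5 (M1)
t=18  I5 read-ops, issue I6 (A1)
t=19  I6 read-ops
t=21  I6 finished on A1
t=22  I6→R6
t=23  I5 finished on M1
t=24  I5→R2

cycle = 17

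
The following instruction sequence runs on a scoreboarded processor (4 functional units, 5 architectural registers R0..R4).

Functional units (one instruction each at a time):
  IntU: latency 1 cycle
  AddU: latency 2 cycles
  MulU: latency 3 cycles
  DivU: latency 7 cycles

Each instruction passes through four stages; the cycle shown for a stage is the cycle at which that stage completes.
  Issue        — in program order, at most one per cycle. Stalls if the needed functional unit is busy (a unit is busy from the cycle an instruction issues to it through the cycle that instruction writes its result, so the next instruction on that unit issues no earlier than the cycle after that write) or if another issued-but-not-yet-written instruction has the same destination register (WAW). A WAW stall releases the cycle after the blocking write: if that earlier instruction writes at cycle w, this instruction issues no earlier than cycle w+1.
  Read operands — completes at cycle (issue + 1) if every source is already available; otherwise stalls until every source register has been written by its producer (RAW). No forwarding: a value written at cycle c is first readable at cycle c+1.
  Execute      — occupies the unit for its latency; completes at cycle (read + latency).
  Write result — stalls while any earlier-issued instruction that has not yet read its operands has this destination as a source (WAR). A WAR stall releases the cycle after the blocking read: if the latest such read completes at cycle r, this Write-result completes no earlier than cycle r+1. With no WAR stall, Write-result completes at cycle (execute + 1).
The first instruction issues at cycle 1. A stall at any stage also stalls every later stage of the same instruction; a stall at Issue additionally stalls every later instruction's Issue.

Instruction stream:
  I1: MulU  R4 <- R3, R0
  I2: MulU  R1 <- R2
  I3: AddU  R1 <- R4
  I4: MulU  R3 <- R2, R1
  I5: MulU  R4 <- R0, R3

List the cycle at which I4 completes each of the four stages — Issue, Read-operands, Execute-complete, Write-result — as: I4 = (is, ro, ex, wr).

1) issue 1, read 2, done 5, write 6
2) issue 7, read 8, done 11, write 12  <struct: MulU busy until I1 writes@6>
3) issue 13, read 14, done 16, write 17  <WAW R1: wait I2 write@12>
4) issue 14, read 18, done 21, write 22  <RAW R1: wait I3 write@17>
5) issue 23, read 24, done 27, write 28  <struct: MulU busy until I4 writes@22>

I4 = (14, 18, 21, 22)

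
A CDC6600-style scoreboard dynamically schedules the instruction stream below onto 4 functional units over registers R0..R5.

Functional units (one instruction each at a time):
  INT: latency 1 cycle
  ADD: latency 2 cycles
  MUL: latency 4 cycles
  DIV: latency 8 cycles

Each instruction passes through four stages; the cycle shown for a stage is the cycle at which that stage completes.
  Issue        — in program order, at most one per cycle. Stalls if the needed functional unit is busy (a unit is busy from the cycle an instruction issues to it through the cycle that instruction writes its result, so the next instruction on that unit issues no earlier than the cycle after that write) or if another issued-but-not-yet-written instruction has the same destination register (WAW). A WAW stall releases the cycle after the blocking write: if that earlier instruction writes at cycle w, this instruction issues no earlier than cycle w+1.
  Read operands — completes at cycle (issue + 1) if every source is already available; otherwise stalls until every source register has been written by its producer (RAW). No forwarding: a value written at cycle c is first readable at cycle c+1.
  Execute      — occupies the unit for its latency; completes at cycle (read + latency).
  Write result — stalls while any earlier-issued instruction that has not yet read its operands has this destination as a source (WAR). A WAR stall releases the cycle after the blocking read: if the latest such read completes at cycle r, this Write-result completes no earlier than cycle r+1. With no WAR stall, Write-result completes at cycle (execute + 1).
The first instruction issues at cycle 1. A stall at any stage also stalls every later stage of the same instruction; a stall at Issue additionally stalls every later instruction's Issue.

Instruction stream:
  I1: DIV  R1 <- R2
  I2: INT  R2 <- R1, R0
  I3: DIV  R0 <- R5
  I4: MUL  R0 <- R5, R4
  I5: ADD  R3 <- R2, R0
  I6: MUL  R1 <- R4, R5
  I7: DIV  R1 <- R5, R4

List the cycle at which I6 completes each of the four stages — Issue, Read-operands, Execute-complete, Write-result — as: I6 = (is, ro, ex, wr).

I6 = (30, 31, 35, 36)

t=1  I1 dispatched to DIV
t=2  I1 operands ready | I2 dispatched to INT
t=10  I1 complete
t=11  R1←I1
t=12  I2 operands ready | I3 dispatched to DIV
t=13  I2 complete | I3 operands ready
t=14  R2←I2
t=21  I3 complete
t=22  R0←I3
t=23  I4 dispatched to MUL
t=24  I4 operands ready | I5 dispatched to ADD
t=28  I4 complete
t=29  R0←I4
t=30  I5 operands ready | I6 dispatched to MUL
t=31  I6 operands ready
t=32  I5 complete
t=33  R3←I5
t=35  I6 complete
t=36  R1←I6
t=37  I7 dispatched to DIV
t=38  I7 operands ready
t=46  I7 complete
t=47  R1←I7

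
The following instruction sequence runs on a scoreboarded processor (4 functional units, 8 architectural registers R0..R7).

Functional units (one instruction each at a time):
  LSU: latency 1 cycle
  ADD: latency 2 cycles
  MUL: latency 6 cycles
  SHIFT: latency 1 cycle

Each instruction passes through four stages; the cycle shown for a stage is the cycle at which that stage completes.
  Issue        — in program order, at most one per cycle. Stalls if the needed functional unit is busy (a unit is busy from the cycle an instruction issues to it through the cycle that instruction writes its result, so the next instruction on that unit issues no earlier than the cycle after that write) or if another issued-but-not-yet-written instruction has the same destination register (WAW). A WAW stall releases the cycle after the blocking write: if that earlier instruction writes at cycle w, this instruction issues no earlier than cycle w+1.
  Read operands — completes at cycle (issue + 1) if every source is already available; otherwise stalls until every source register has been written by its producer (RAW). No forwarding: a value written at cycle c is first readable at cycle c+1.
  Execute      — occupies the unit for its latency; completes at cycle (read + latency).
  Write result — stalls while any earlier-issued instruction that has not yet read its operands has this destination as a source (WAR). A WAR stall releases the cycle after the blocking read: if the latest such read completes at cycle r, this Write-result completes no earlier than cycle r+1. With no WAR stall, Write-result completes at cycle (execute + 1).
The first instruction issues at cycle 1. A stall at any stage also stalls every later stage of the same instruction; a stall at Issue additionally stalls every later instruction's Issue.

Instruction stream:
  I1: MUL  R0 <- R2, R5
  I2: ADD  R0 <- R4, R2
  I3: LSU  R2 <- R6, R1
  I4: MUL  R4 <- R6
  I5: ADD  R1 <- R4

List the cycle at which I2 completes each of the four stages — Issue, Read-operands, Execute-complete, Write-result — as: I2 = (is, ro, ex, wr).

I2 = (10, 11, 13, 14)

[1] I1→MUL
[2] I1 RO
[8] I1 EX
[9] I1 WR R0
[10] I2→ADD
[11] I2 RO, I3→LSU
[12] I3 RO, I4→MUL
[13] I2 EX, I3 EX, I4 RO
[14] I2 WR R0, I3 WR R2
[15] I5→ADD
[19] I4 EX
[20] I4 WR R4
[21] I5 RO
[23] I5 EX
[24] I5 WR R1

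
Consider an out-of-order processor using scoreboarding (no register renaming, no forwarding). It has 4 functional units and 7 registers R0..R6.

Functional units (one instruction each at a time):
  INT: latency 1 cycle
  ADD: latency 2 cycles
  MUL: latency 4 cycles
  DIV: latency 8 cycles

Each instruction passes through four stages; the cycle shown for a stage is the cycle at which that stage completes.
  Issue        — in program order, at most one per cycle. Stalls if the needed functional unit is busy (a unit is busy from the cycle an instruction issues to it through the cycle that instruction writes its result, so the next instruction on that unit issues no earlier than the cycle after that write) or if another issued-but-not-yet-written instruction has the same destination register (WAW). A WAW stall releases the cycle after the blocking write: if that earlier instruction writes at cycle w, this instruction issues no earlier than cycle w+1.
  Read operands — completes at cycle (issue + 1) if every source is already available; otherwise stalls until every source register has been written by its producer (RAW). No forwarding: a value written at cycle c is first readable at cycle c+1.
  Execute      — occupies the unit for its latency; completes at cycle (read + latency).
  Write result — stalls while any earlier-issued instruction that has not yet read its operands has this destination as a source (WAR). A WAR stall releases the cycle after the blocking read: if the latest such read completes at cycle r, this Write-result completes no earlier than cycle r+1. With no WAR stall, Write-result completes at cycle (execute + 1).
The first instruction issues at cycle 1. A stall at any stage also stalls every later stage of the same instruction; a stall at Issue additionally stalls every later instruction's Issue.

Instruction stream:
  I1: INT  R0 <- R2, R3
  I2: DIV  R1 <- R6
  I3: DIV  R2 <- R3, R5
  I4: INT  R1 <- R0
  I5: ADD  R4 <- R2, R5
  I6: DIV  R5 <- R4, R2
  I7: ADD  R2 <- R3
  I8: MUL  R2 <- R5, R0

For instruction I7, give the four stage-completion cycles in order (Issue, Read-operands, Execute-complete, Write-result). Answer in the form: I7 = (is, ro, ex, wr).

I7 = (28, 29, 31, 32)

t=1  I1 dispatched to INT
t=2  I1 operands ready · I2 dispatched to DIV
t=3  I1 complete · I2 operands ready
t=4  R0←I1
t=11  I2 complete
t=12  R1←I2
t=13  I3 dispatched to DIV
t=14  I3 operands ready · I4 dispatched to INT
t=15  I4 operands ready · I5 dispatched to ADD
t=16  I4 complete
t=17  R1←I4
t=22  I3 complete
t=23  R2←I3
t=24  I5 operands ready · I6 dispatched to DIV
t=26  I5 complete
t=27  R4←I5
t=28  I6 operands ready · I7 dispatched to ADD
t=29  I7 operands ready
t=31  I7 complete
t=32  R2←I7
t=33  I8 dispatched to MUL
t=36  I6 complete
t=37  R5←I6
t=38  I8 operands ready
t=42  I8 complete
t=43  R2←I8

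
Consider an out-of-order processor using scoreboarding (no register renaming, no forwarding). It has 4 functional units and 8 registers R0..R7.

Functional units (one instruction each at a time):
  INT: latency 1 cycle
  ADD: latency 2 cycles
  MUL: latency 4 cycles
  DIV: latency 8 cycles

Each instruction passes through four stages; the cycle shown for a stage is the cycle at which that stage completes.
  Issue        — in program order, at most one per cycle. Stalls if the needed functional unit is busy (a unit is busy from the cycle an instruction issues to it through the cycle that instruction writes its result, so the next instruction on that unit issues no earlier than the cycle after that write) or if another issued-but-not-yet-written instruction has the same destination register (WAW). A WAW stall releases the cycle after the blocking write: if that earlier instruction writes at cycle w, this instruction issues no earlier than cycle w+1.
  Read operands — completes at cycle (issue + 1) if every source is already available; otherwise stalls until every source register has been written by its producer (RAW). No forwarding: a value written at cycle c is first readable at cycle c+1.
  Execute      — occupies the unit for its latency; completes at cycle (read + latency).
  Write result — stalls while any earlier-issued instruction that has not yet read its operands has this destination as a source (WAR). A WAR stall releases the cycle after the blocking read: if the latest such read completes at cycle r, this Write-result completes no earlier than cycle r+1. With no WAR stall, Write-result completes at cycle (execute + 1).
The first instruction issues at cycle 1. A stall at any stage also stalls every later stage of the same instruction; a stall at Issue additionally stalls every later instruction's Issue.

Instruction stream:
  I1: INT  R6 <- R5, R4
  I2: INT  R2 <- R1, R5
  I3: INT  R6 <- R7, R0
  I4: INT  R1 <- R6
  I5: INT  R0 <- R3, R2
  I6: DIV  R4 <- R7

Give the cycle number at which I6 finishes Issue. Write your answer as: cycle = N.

cycle = 18

I1: IS=1 RO=2 EX=3 WR=4
I2: IS=5 RO=6 EX=7 WR=8  [struct: INT busy until I1 writes@4]
I3: IS=9 RO=10 EX=11 WR=12  [struct: INT busy until I2 writes@8]
I4: IS=13 RO=14 EX=15 WR=16  [struct: INT busy until I3 writes@12]
I5: IS=17 RO=18 EX=19 WR=20  [struct: INT busy until I4 writes@16]
I6: IS=18 RO=19 EX=27 WR=28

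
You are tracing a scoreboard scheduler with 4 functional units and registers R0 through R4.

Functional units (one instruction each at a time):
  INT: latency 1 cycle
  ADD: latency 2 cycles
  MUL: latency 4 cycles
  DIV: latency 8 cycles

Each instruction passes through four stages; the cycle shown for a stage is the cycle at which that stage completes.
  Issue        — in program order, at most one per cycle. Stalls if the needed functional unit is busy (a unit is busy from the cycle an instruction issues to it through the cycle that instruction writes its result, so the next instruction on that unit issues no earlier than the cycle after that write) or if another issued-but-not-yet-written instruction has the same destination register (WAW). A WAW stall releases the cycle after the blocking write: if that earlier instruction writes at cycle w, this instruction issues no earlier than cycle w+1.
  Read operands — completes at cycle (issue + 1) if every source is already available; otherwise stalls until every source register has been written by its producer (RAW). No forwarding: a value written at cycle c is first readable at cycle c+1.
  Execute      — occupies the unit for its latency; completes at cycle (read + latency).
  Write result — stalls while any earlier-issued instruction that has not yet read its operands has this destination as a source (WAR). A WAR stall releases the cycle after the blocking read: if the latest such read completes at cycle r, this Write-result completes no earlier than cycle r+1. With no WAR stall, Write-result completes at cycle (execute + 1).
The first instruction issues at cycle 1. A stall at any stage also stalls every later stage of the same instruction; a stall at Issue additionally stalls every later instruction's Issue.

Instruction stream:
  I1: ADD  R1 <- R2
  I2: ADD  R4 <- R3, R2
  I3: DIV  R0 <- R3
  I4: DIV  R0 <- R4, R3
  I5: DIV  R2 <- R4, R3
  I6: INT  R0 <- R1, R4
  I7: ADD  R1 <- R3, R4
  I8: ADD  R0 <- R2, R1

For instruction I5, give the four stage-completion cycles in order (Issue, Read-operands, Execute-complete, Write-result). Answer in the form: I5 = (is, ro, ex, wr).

I5 = (29, 30, 38, 39)

[I1] 1/2/4/5
[I2] 6/7/9/10  (struct: ADD busy until I1 writes@5)
[I3] 7/8/16/17
[I4] 18/19/27/28  (struct: DIV busy until I3 writes@17)
[I5] 29/30/38/39  (struct: DIV busy until I4 writes@28)
[I6] 30/31/32/33
[I7] 31/32/34/35
[I8] 36/40/42/43  (struct: ADD busy until I7 writes@35; RAW R2: wait I5 write@39)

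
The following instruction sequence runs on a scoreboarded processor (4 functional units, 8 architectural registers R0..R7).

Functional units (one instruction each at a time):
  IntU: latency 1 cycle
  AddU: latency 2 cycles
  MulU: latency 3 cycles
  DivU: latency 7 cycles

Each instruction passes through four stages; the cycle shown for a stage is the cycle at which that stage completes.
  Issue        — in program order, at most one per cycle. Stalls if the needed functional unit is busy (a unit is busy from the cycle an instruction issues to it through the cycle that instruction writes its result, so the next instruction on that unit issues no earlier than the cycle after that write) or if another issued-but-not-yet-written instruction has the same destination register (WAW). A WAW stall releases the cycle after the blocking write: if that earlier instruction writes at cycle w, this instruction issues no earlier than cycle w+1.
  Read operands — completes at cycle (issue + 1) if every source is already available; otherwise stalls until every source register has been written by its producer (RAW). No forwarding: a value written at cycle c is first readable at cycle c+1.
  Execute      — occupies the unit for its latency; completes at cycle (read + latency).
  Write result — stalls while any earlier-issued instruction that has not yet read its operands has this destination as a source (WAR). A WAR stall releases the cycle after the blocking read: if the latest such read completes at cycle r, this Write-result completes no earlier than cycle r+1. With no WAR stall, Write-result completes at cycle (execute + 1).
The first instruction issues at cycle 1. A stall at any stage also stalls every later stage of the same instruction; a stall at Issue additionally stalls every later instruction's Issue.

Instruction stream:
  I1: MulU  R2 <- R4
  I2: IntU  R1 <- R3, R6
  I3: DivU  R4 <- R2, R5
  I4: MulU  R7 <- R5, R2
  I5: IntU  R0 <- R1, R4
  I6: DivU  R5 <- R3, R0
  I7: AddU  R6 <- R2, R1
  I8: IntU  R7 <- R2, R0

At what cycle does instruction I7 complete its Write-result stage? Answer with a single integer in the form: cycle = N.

I1: IS=1 RO=2 EX=5 WR=6
I2: IS=2 RO=3 EX=4 WR=5
I3: IS=3 RO=7 EX=14 WR=15  [RAW R2: wait I1 write@6]
I4: IS=7 RO=8 EX=11 WR=12  [struct: MulU busy until I1 writes@6]
I5: IS=8 RO=16 EX=17 WR=18  [RAW R4: wait I3 write@15]
I6: IS=16 RO=19 EX=26 WR=27  [struct: DivU busy until I3 writes@15; RAW R0: wait I5 write@18]
I7: IS=17 RO=18 EX=20 WR=21
I8: IS=19 RO=20 EX=21 WR=22  [struct: IntU busy until I5 writes@18]

cycle = 21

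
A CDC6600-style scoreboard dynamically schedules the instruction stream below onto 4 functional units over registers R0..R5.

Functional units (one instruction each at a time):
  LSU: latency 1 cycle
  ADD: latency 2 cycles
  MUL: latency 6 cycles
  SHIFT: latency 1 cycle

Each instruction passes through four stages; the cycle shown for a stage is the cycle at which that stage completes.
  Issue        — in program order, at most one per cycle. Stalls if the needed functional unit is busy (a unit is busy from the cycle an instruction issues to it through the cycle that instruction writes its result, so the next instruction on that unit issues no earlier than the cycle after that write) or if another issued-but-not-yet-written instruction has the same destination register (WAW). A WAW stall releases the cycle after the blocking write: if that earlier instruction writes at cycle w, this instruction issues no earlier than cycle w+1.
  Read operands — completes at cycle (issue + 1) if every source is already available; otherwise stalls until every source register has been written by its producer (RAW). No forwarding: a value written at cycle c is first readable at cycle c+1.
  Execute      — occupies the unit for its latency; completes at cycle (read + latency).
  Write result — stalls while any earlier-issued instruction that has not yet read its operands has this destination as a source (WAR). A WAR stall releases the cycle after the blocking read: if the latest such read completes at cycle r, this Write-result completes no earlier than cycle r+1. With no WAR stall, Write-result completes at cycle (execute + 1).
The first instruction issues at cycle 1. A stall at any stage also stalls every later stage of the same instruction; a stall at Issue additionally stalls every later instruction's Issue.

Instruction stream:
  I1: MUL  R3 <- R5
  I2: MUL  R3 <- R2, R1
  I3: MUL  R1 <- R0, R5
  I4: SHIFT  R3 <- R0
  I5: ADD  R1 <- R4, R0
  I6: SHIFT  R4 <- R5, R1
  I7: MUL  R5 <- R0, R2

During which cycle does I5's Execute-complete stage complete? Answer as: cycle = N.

cycle = 31

cycle 1: I1→MUL
cycle 2: I1 RO
cycle 8: I1 EX
cycle 9: I1 WR R3
cycle 10: I2→MUL
cycle 11: I2 RO
cycle 17: I2 EX
cycle 18: I2 WR R3
cycle 19: I3→MUL
cycle 20: I3 RO, I4→SHIFT
cycle 21: I4 RO
cycle 22: I4 EX
cycle 23: I4 WR R3
cycle 26: I3 EX
cycle 27: I3 WR R1
cycle 28: I5→ADD
cycle 29: I5 RO, I6→SHIFT
cycle 30: I7→MUL
cycle 31: I5 EX, I7 RO
cycle 32: I5 WR R1
cycle 33: I6 RO
cycle 34: I6 EX
cycle 35: I6 WR R4
cycle 37: I7 EX
cycle 38: I7 WR R5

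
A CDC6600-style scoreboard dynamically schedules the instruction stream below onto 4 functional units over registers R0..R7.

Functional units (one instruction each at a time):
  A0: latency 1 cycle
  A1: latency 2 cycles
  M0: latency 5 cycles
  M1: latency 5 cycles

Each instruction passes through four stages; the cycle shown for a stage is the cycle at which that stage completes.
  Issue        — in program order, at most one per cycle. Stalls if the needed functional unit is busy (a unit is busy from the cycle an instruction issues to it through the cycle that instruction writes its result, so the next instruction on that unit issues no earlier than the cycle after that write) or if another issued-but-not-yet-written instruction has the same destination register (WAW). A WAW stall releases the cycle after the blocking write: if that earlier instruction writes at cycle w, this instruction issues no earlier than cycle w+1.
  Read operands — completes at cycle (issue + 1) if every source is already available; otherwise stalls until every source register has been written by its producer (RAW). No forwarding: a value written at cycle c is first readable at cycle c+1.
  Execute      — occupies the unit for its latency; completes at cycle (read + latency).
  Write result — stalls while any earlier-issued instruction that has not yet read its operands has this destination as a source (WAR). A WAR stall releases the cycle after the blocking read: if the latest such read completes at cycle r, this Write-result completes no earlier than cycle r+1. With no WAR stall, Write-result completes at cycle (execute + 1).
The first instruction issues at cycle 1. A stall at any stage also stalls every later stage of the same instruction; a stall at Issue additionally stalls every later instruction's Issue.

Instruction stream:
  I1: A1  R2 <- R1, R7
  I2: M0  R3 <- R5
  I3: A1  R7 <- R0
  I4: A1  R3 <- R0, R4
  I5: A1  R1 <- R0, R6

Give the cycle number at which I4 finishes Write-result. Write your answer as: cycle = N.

[I1] 1/2/4/5
[I2] 2/3/8/9
[I3] 6/7/9/10  (struct: A1 busy until I1 writes@5)
[I4] 11/12/14/15  (struct: A1 busy until I3 writes@10)
[I5] 16/17/19/20  (struct: A1 busy until I4 writes@15)

cycle = 15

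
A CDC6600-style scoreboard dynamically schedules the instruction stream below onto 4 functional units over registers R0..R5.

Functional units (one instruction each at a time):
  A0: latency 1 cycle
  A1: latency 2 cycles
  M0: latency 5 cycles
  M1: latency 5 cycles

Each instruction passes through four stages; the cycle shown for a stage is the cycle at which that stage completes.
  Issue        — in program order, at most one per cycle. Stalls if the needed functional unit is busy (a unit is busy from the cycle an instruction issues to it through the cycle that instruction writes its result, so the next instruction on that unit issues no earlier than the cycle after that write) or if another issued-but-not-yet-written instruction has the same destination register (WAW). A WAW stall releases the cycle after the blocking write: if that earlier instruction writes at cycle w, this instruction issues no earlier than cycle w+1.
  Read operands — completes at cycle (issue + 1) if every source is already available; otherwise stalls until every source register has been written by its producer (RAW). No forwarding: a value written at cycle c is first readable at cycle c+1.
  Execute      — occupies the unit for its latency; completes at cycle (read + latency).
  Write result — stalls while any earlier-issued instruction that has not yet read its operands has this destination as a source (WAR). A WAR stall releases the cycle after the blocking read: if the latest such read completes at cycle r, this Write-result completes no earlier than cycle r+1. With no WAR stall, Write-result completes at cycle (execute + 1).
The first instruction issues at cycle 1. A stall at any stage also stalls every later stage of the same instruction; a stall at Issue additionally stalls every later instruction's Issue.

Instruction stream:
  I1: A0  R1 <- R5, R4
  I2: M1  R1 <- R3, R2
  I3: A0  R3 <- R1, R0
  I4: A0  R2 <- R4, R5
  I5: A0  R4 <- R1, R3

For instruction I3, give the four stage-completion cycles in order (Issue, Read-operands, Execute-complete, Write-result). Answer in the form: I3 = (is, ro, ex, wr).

I1 -> (1, 2, 3, 4)
I2 -> (5, 6, 11, 12)  // WAW R1: wait I1 write@4
I3 -> (6, 13, 14, 15)  // RAW R1: wait I2 write@12
I4 -> (16, 17, 18, 19)  // struct: A0 busy until I3 writes@15
I5 -> (20, 21, 22, 23)  // struct: A0 busy until I4 writes@19

I3 = (6, 13, 14, 15)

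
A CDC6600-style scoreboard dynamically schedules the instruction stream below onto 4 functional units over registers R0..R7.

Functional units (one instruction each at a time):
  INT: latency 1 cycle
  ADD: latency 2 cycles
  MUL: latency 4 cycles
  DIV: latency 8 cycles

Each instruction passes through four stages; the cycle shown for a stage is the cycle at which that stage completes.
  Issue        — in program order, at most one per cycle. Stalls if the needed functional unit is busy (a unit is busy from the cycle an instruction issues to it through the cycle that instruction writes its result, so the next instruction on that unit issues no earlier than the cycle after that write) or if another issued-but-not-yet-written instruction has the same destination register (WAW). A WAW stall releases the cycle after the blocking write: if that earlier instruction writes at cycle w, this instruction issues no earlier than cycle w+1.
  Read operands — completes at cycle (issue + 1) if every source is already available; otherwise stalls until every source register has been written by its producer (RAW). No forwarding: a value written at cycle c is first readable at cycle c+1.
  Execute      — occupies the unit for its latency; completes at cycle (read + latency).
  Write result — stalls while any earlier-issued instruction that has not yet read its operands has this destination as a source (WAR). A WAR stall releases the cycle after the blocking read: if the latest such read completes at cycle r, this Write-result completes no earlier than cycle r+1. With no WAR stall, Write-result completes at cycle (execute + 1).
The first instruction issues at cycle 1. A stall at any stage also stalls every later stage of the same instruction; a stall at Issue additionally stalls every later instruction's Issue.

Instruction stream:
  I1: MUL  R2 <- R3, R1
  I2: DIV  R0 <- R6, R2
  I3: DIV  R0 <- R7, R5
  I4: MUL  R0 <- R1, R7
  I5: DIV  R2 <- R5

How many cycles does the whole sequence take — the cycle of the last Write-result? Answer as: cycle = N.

cycle = 40

  I1 | 1 | 2 | 6 | 7
  I2 | 2 | 8 | 16 | 17   RAW R2: wait I1 write@7
  I3 | 18 | 19 | 27 | 28   struct: DIV busy until I2 writes@17
  I4 | 29 | 30 | 34 | 35   WAW R0: wait I3 write@28
  I5 | 30 | 31 | 39 | 40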